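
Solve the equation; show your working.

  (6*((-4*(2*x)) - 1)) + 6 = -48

Step 1. [(6*((-4*(2*x)) - 1)) + 6 = -48] the outer +6 inverts by subtracting 6. So sub: 6*((-4*(2*x)) - 1) = -54.
Step 2. [6*((-4*(2*x)) - 1) = -54] 6·(inner) — divide through by 6, so div: (-4*(2*x)) - 1 = -9.
Step 3. [(-4*(2*x)) - 1 = -9] the outer -1 inverts by adding 1 ⇒ sub: -4*(2*x) = -8.
Step 4. [-4*(2*x) = -8] -4·(inner) — divide through by -4 ⇒ div: 2*x = 2.
Step 5. [2*x = 2] 2·(inner) — divide through by 2 ⇒ div: x = 1.

Answer: x ∈ {1}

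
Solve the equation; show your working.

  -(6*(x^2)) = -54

Step 1. [-(6*(x^2)) = -54] flip signs both sides ⇒ neg: 6*(x^2) = 54.
Step 2. [6*(x^2) = 54] 6·(inner) — divide through by 6 ⇒ div: x^2 = 9.
Step 3. [x^2 = 9] LHS squared, RHS 9 ≥ 0: apply √ (±) ⇒ sqrt: x = 3 or -3.

Answer: x ∈ {-3, 3}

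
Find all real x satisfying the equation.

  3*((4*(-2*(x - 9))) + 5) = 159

Step 1. [3*((4*(-2*(x - 9))) + 5) = 159] LHS = 3·(…); ÷3 both sides, so div: (4*(-2*(x - 9))) + 5 = 53.
Step 2. [(4*(-2*(x - 9))) + 5 = 53] 5 comes off first (subtract 5), so sub: 4*(-2*(x - 9)) = 48.
Step 3. [4*(-2*(x - 9)) = 48] leading coefficient 4: divide by 4. So div: -2*(x - 9) = 12.
Step 4. [-2*(x - 9) = 12] -2·(inner) — divide through by -2. So div: x - 9 = -6.
Step 5. [x - 9 = -6] add 9: x sits inside (… - 9). So sub: x = 3.

Answer: x ∈ {3}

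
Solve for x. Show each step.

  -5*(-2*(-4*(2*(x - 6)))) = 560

Step 1. [-5*(-2*(-4*(2*(x - 6)))) = 560] -5 out front; divide by -5, so div: -2*(-4*(2*(x - 6))) = -112.
Step 2. [-2*(-4*(2*(x - 6))) = -112] -2 out front; divide by -2. So div: -4*(2*(x - 6)) = 56.
Step 3. [-4*(2*(x - 6)) = 56] -4·(inner) — divide through by -4 ⇒ div: 2*(x - 6) = -14.
Step 4. [2*(x - 6) = -14] LHS = 2·(…); ÷2 both sides ⇒ div: x - 6 = -7.
Step 5. [x - 6 = -7] peel the -6: add 6 from each side ⇒ sub: x = -1.

Answer: x ∈ {-1}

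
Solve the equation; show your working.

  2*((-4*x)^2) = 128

Step 1. [2*((-4*x)^2) = 128] LHS = 2·(…); ÷2 both sides, so div: (-4*x)^2 = 64.
Step 2. [(-4*x)^2 = 64] LHS squared, RHS 64 ≥ 0: apply √ (±), so sqrt: -4*x = 8 or -8.
Step 3. [-4*x = 8 or -8] -4·(inner) — divide through by -4. So div: x = -2 or 2.

Answer: x ∈ {-2, 2}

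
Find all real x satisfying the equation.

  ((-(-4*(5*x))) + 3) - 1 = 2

Step 1. [((-(-4*(5*x))) + 3) - 1 = 2] 1 comes off first (add 1) ⇒ sub: (-(-4*(5*x))) + 3 = 3.
Step 2. [(-(-4*(5*x))) + 3 = 3] +3 is outermost — subtract 3 both sides ⇒ sub: -(-4*(5*x)) = 0.
Step 3. [-(-4*(5*x)) = 0] flip signs both sides. So neg: -4*(5*x) = 0.
Step 4. [-4*(5*x) = 0] leading coefficient -4: divide by -4 ⇒ div: 5*x = 0.
Step 5. [5*x = 0] 5·(inner) — divide through by 5. So div: x = 0.

Answer: x ∈ {0}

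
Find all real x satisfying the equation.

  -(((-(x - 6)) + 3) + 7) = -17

Step 1. [-(((-(x - 6)) + 3) + 7) = -17] LHS negated; negate both sides, so neg: ((-(x - 6)) + 3) + 7 = 17.
Step 2. [((-(x - 6)) + 3) + 7 = 17] the outer +7 inverts by subtracting 7. So sub: (-(x - 6)) + 3 = 10.
Step 3. [(-(x - 6)) + 3 = 10] subtract 3: x sits inside (… + 3) ⇒ sub: -(x - 6) = 7.
Step 4. [-(x - 6) = 7] flip signs both sides. So neg: x - 6 = -7.
Step 5. [x - 6 = -7] peel the -6: add 6 from each side. So sub: x = -1.

Answer: x ∈ {-1}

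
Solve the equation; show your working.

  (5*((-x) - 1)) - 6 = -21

Step 1. [(5*((-x) - 1)) - 6 = -21] the outer -6 inverts by adding 6, so sub: 5*((-x) - 1) = -15.
Step 2. [5*((-x) - 1) = -15] 5 out front; divide by 5, so div: (-x) - 1 = -3.
Step 3. [(-x) - 1 = -3] 1 comes off first (add 1). So sub: -x = -2.
Step 4. [-x = -2] flip signs both sides. So neg: x = 2.

Answer: x ∈ {2}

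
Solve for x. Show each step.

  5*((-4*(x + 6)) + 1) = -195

Step 1. [5*((-4*(x + 6)) + 1) = -195] LHS = 5·(…); ÷5 both sides ⇒ div: (-4*(x + 6)) + 1 = -39.
Step 2. [(-4*(x + 6)) + 1 = -39] 1 comes off first (subtract 1). So sub: -4*(x + 6) = -40.
Step 3. [-4*(x + 6) = -40] -4 out front; divide by -4. So div: x + 6 = 10.
Step 4. [x + 6 = 10] 6 comes off first (subtract 6). So sub: x = 4.

Answer: x ∈ {4}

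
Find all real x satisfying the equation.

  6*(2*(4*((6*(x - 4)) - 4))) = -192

Step 1. [6*(2*(4*((6*(x - 4)) - 4))) = -192] 6 out front; divide by 6 ⇒ div: 2*(4*((6*(x - 4)) - 4)) = -32.
Step 2. [2*(4*((6*(x - 4)) - 4)) = -32] 2 out front; divide by 2. So div: 4*((6*(x - 4)) - 4) = -16.
Step 3. [4*((6*(x - 4)) - 4) = -16] leading coefficient 4: divide by 4. So div: (6*(x - 4)) - 4 = -4.
Step 4. [(6*(x - 4)) - 4 = -4] peel the -4: add 4 from each side, so sub: 6*(x - 4) = 0.
Step 5. [6*(x - 4) = 0] 6 out front; divide by 6, so div: x - 4 = 0.
Step 6. [x - 4 = 0] add 4: x sits inside (… - 4) ⇒ sub: x = 4.

Answer: x ∈ {4}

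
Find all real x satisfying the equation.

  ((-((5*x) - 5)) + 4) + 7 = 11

Step 1. [((-((5*x) - 5)) + 4) + 7 = 11] subtract 7: x sits inside (… + 7), so sub: (-((5*x) - 5)) + 4 = 4.
Step 2. [(-((5*x) - 5)) + 4 = 4] 4 comes off first (subtract 4), so sub: -((5*x) - 5) = 0.
Step 3. [-((5*x) - 5) = 0] flip signs both sides. So neg: (5*x) - 5 = 0.
Step 4. [(5*x) - 5 = 0] the outer -5 inverts by adding 5 ⇒ sub: 5*x = 5.
Step 5. [5*x = 5] divide by the outer 5. So div: x = 1.

Answer: x ∈ {1}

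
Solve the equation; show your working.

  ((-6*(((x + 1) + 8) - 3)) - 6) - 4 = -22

Step 1. [((-6*(((x + 1) + 8) - 3)) - 6) - 4 = -22] the outer -4 inverts by adding 4, so sub: (-6*(((x + 1) + 8) - 3)) - 6 = -18.
Step 2. [(-6*(((x + 1) + 8) - 3)) - 6 = -18] -6 is outermost — add 6 both sides, so sub: -6*(((x + 1) + 8) - 3) = -12.
Step 3. [-6*(((x + 1) + 8) - 3) = -12] -6·(inner) — divide through by -6 ⇒ div: ((x + 1) + 8) - 3 = 2.
Step 4. [((x + 1) + 8) - 3 = 2] peel the -3: add 3 from each side. So sub: (x + 1) + 8 = 5.
Step 5. [(x + 1) + 8 = 5] 8 comes off first (subtract 8), so sub: x + 1 = -3.
Step 6. [x + 1 = -3] peel the +1: subtract 1 from each side ⇒ sub: x = -4.

Answer: x ∈ {-4}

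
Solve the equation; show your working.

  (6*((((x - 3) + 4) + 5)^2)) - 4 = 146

Step 1. [(6*((((x - 3) + 4) + 5)^2)) - 4 = 146] peel the -4: add 4 from each side. So sub: 6*((((x - 3) + 4) + 5)^2) = 150.
Step 2. [6*((((x - 3) + 4) + 5)^2) = 150] 6 out front; divide by 6. So div: (((x - 3) + 4) + 5)^2 = 25.
Step 3. [(((x - 3) + 4) + 5)^2 = 25] LHS squared, RHS 25 ≥ 0: apply √ (±), so sqrt: ((x - 3) + 4) + 5 = 5 or -5.
Step 4. [((x - 3) + 4) + 5 = 5 or -5] peel the +5: subtract 5 from each side. So sub: (x - 3) + 4 = 0 or -10.
Step 5. [(x - 3) + 4 = 0 or -10] peel the +4: subtract 4 from each side. So sub: x - 3 = -4 or -14.
Step 6. [x - 3 = -4 or -14] peel the -3: add 3 from each side ⇒ sub: x = -1 or -11.

Answer: x ∈ {-11, -1}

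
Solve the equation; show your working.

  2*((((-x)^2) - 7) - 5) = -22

Step 1. [2*((((-x)^2) - 7) - 5) = -22] divide by the outer 2, so div: (((-x)^2) - 7) - 5 = -11.
Step 2. [(((-x)^2) - 7) - 5 = -11] -5 is outermost — add 5 both sides. So sub: ((-x)^2) - 7 = -6.
Step 3. [((-x)^2) - 7 = -6] 7 comes off first (add 7), so sub: (-x)^2 = 1.
Step 4. [(-x)^2 = 1] LHS squared, RHS 1 ≥ 0: apply √ (±) ⇒ sqrt: -x = 1 or -1.
Step 5. [-x = 1 or -1] flip signs both sides ⇒ neg: x = -1 or 1.

Answer: x ∈ {-1, 1}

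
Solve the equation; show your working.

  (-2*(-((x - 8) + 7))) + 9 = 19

Step 1. [(-2*(-((x - 8) + 7))) + 9 = 19] subtract 9: x sits inside (… + 9). So sub: -2*(-((x - 8) + 7)) = 10.
Step 2. [-2*(-((x - 8) + 7)) = 10] divide by the outer -2 ⇒ div: -((x - 8) + 7) = -5.
Step 3. [-((x - 8) + 7) = -5] leading − — multiply by −1 ⇒ neg: (x - 8) + 7 = 5.
Step 4. [(x - 8) + 7 = 5] the outer +7 inverts by subtracting 7, so sub: x - 8 = -2.
Step 5. [x - 8 = -2] -8 is outermost — add 8 both sides. So sub: x = 6.

Answer: x ∈ {6}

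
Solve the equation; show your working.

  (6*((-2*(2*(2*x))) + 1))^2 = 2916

Step 1. [(6*((-2*(2*(2*x))) + 1))^2 = 2916] LHS squared, RHS 2916 ≥ 0: apply √ (±) ⇒ sqrt: 6*((-2*(2*(2*x))) + 1) = 54 or -54.
Step 2. [6*((-2*(2*(2*x))) + 1) = 54 or -54] divide by the outer 6 ⇒ div: (-2*(2*(2*x))) + 1 = 9 or -9.
Step 3. [(-2*(2*(2*x))) + 1 = 9 or -9] peel the +1: subtract 1 from each side, so sub: -2*(2*(2*x)) = 8 or -10.
Step 4. [-2*(2*(2*x)) = 8 or -10] leading coefficient -2: divide by -2. So div: 2*(2*x) = -4 or 5.
Step 5. [2*(2*x) = -4 or 5] divide by the outer 2, so div: 2*x = -2 or 5/2.
Step 6. [2*x = -2 or 5/2] 2 out front; divide by 2 ⇒ div: x = -1 or 5/4.

Answer: x ∈ {-1, 5/4}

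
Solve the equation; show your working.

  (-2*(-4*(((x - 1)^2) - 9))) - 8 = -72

Step 1. [(-2*(-4*(((x - 1)^2) - 9))) - 8 = -72] the outer -8 inverts by adding 8 ⇒ sub: -2*(-4*(((x - 1)^2) - 9)) = -64.
Step 2. [-2*(-4*(((x - 1)^2) - 9)) = -64] divide by the outer -2. So div: -4*(((x - 1)^2) - 9) = 32.
Step 3. [-4*(((x - 1)^2) - 9) = 32] -4 out front; divide by -4, so div: ((x - 1)^2) - 9 = -8.
Step 4. [((x - 1)^2) - 9 = -8] 9 comes off first (add 9) ⇒ sub: (x - 1)^2 = 1.
Step 5. [(x - 1)^2 = 1] 1 ≥ 0, LHS is (·)² — take ±√, so sqrt: x - 1 = 1 or -1.
Step 6. [x - 1 = 1 or -1] 1 comes off first (add 1), so sub: x = 2 or 0.

Answer: x ∈ {0, 2}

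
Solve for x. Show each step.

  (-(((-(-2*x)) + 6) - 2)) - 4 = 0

Step 1. [(-(((-(-2*x)) + 6) - 2)) - 4 = 0] add 4: x sits inside (… - 4). So sub: -(((-(-2*x)) + 6) - 2) = 4.
Step 2. [-(((-(-2*x)) + 6) - 2) = 4] flip signs both sides ⇒ neg: ((-(-2*x)) + 6) - 2 = -4.
Step 3. [((-(-2*x)) + 6) - 2 = -4] peel the -2: add 2 from each side, so sub: (-(-2*x)) + 6 = -2.
Step 4. [(-(-2*x)) + 6 = -2] 6 comes off first (subtract 6), so sub: -(-2*x) = -8.
Step 5. [-(-2*x) = -8] flip signs both sides. So neg: -2*x = 8.
Step 6. [-2*x = 8] -2 out front; divide by -2, so div: x = -4.

Answer: x ∈ {-4}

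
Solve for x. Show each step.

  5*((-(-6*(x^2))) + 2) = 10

Step 1. [5*((-(-6*(x^2))) + 2) = 10] LHS = 5·(…); ÷5 both sides ⇒ div: (-(-6*(x^2))) + 2 = 2.
Step 2. [(-(-6*(x^2))) + 2 = 2] 2 comes off first (subtract 2). So sub: -(-6*(x^2)) = 0.
Step 3. [-(-6*(x^2)) = 0] LHS negated; negate both sides. So neg: -6*(x^2) = 0.
Step 4. [-6*(x^2) = 0] leading coefficient -6: divide by -6. So div: x^2 = 0.
Step 5. [x^2 = 0] LHS squared, RHS 0 ≥ 0: apply √ (±). So sqrt: x = 0.

Answer: x ∈ {0}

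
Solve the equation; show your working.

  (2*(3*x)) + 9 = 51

Step 1. [(2*(3*x)) + 9 = 51] 9 comes off first (subtract 9), so sub: 2*(3*x) = 42.
Step 2. [2*(3*x) = 42] divide by the outer 2, so div: 3*x = 21.
Step 3. [3*x = 21] 3 out front; divide by 3. So div: x = 7.

Answer: x ∈ {7}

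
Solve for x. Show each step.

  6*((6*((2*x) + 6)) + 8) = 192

Step 1. [6*((6*((2*x) + 6)) + 8) = 192] LHS = 6·(…); ÷6 both sides. So div: (6*((2*x) + 6)) + 8 = 32.
Step 2. [(6*((2*x) + 6)) + 8 = 32] subtract 8: x sits inside (… + 8) ⇒ sub: 6*((2*x) + 6) = 24.
Step 3. [6*((2*x) + 6) = 24] 6 out front; divide by 6. So div: (2*x) + 6 = 4.
Step 4. [(2*x) + 6 = 4] 2 | LHS and 2 | 4: pull 2 out ⇒ factor: x + 3 = 2.
Step 5. [x + 3 = 2] 3 comes off first (subtract 3), so sub: x = -1.

Answer: x ∈ {-1}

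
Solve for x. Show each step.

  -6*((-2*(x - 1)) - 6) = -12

Step 1. [-6*((-2*(x - 1)) - 6) = -12] -6·(inner) — divide through by -6 ⇒ div: (-2*(x - 1)) - 6 = 2.
Step 2. [(-2*(x - 1)) - 6 = 2] -6 is outermost — add 6 both sides ⇒ sub: -2*(x - 1) = 8.
Step 3. [-2*(x - 1) = 8] -2·(inner) — divide through by -2, so div: x - 1 = -4.
Step 4. [x - 1 = -4] add 1: x sits inside (… - 1). So sub: x = -3.

Answer: x ∈ {-3}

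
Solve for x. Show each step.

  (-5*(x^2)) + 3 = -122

Step 1. [(-5*(x^2)) + 3 = -122] 3 comes off first (subtract 3). So sub: -5*(x^2) = -125.
Step 2. [-5*(x^2) = -125] -5 out front; divide by -5 ⇒ div: x^2 = 25.
Step 3. [x^2 = 25] √ both sides: 25 ≥ 0 gives two branches. So sqrt: x = 5 or -5.

Answer: x ∈ {-5, 5}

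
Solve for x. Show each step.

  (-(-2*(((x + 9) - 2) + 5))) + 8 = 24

Step 1. [(-(-2*(((x + 9) - 2) + 5))) + 8 = 24] the outer +8 inverts by subtracting 8, so sub: -(-2*(((x + 9) - 2) + 5)) = 16.
Step 2. [-(-2*(((x + 9) - 2) + 5)) = 16] LHS negated; negate both sides ⇒ neg: -2*(((x + 9) - 2) + 5) = -16.
Step 3. [-2*(((x + 9) - 2) + 5) = -16] divide by the outer -2. So div: ((x + 9) - 2) + 5 = 8.
Step 4. [((x + 9) - 2) + 5 = 8] subtract 5: x sits inside (… + 5) ⇒ sub: (x + 9) - 2 = 3.
Step 5. [(x + 9) - 2 = 3] -2 is outermost — add 2 both sides ⇒ sub: x + 9 = 5.
Step 6. [x + 9 = 5] +9 is outermost — subtract 9 both sides, so sub: x = -4.

Answer: x ∈ {-4}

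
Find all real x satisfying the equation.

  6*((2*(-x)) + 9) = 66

Step 1. [6*((2*(-x)) + 9) = 66] 6·(inner) — divide through by 6. So div: (2*(-x)) + 9 = 11.
Step 2. [(2*(-x)) + 9 = 11] +9 is outermost — subtract 9 both sides. So sub: 2*(-x) = 2.
Step 3. [2*(-x) = 2] leading coefficient 2: divide by 2. So div: -x = 1.
Step 4. [-x = 1] flip signs both sides ⇒ neg: x = -1.

Answer: x ∈ {-1}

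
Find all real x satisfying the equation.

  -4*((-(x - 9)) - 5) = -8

Step 1. [-4*((-(x - 9)) - 5) = -8] -4·(inner) — divide through by -4, so div: (-(x - 9)) - 5 = 2.
Step 2. [(-(x - 9)) - 5 = 2] peel the -5: add 5 from each side, so sub: -(x - 9) = 7.
Step 3. [-(x - 9) = 7] flip signs both sides ⇒ neg: x - 9 = -7.
Step 4. [x - 9 = -7] the outer -9 inverts by adding 9. So sub: x = 2.

Answer: x ∈ {2}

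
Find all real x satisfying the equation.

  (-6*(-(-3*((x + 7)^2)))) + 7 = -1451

Step 1. [(-6*(-(-3*((x + 7)^2)))) + 7 = -1451] 7 comes off first (subtract 7) ⇒ sub: -6*(-(-3*((x + 7)^2))) = -1458.
Step 2. [-6*(-(-3*((x + 7)^2))) = -1458] -6 out front; divide by -6. So div: -(-3*((x + 7)^2)) = 243.
Step 3. [-(-3*((x + 7)^2)) = 243] leading − — multiply by −1. So neg: -3*((x + 7)^2) = -243.
Step 4. [-3*((x + 7)^2) = -243] leading coefficient -3: divide by -3. So div: (x + 7)^2 = 81.
Step 5. [(x + 7)^2 = 81] √ both sides: 81 ≥ 0 gives two branches ⇒ sqrt: x + 7 = 9 or -9.
Step 6. [x + 7 = 9 or -9] peel the +7: subtract 7 from each side, so sub: x = 2 or -16.

Answer: x ∈ {-16, 2}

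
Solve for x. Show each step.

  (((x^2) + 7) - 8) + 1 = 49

Step 1. [(((x^2) + 7) - 8) + 1 = 49] the outer +1 inverts by subtracting 1. So sub: ((x^2) + 7) - 8 = 48.
Step 2. [((x^2) + 7) - 8 = 48] -8 is outermost — add 8 both sides, so sub: (x^2) + 7 = 56.
Step 3. [(x^2) + 7 = 56] +7 is outermost — subtract 7 both sides ⇒ sub: x^2 = 49.
Step 4. [x^2 = 49] LHS squared, RHS 49 ≥ 0: apply √ (±), so sqrt: x = 7 or -7.

Answer: x ∈ {-7, 7}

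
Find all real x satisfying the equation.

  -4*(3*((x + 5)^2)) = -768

Step 1. [-4*(3*((x + 5)^2)) = -768] -4 out front; divide by -4. So div: 3*((x + 5)^2) = 192.
Step 2. [3*((x + 5)^2) = 192] leading coefficient 3: divide by 3, so div: (x + 5)^2 = 64.
Step 3. [(x + 5)^2 = 64] LHS squared, RHS 64 ≥ 0: apply √ (±) ⇒ sqrt: x + 5 = 8 or -8.
Step 4. [x + 5 = 8 or -8] subtract 5: x sits inside (… + 5) ⇒ sub: x = 3 or -13.

Answer: x ∈ {-13, 3}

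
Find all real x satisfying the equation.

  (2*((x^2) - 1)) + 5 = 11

Step 1. [(2*((x^2) - 1)) + 5 = 11] 5 comes off first (subtract 5) ⇒ sub: 2*((x^2) - 1) = 6.
Step 2. [2*((x^2) - 1) = 6] leading coefficient 2: divide by 2, so div: (x^2) - 1 = 3.
Step 3. [(x^2) - 1 = 3] 1 comes off first (add 1). So sub: x^2 = 4.
Step 4. [x^2 = 4] √ both sides: 4 ≥ 0 gives two branches ⇒ sqrt: x = 2 or -2.

Answer: x ∈ {-2, 2}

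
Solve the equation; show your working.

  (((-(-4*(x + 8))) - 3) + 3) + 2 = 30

Step 1. [(((-(-4*(x + 8))) - 3) + 3) + 2 = 30] peel the +2: subtract 2 from each side ⇒ sub: ((-(-4*(x + 8))) - 3) + 3 = 28.
Step 2. [((-(-4*(x + 8))) - 3) + 3 = 28] peel the +3: subtract 3 from each side ⇒ sub: (-(-4*(x + 8))) - 3 = 25.
Step 3. [(-(-4*(x + 8))) - 3 = 25] 3 comes off first (add 3). So sub: -(-4*(x + 8)) = 28.
Step 4. [-(-4*(x + 8)) = 28] leading − — multiply by −1. So neg: -4*(x + 8) = -28.
Step 5. [-4*(x + 8) = -28] divide by the outer -4 ⇒ div: x + 8 = 7.
Step 6. [x + 8 = 7] subtract 8: x sits inside (… + 8) ⇒ sub: x = -1.

Answer: x ∈ {-1}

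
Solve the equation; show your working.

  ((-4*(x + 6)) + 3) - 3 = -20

Step 1. [((-4*(x + 6)) + 3) - 3 = -20] add 3: x sits inside (… - 3). So sub: (-4*(x + 6)) + 3 = -17.
Step 2. [(-4*(x + 6)) + 3 = -17] peel the +3: subtract 3 from each side. So sub: -4*(x + 6) = -20.
Step 3. [-4*(x + 6) = -20] divide by the outer -4. So div: x + 6 = 5.
Step 4. [x + 6 = 5] the outer +6 inverts by subtracting 6, so sub: x = -1.

Answer: x ∈ {-1}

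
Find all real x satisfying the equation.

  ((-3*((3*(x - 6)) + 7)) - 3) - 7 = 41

Step 1. [((-3*((3*(x - 6)) + 7)) - 3) - 7 = 41] -7 is outermost — add 7 both sides. So sub: (-3*((3*(x - 6)) + 7)) - 3 = 48.
Step 2. [(-3*((3*(x - 6)) + 7)) - 3 = 48] the outer -3 inverts by adding 3, so sub: -3*((3*(x - 6)) + 7) = 51.
Step 3. [-3*((3*(x - 6)) + 7) = 51] divide by the outer -3 ⇒ div: (3*(x - 6)) + 7 = -17.
Step 4. [(3*(x - 6)) + 7 = -17] +7 is outermost — subtract 7 both sides, so sub: 3*(x - 6) = -24.
Step 5. [3*(x - 6) = -24] 3 out front; divide by 3, so div: x - 6 = -8.
Step 6. [x - 6 = -8] peel the -6: add 6 from each side. So sub: x = -2.

Answer: x ∈ {-2}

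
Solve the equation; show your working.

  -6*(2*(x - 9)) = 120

Step 1. [-6*(2*(x - 9)) = 120] LHS = -6·(…); ÷-6 both sides, so div: 2*(x - 9) = -20.
Step 2. [2*(x - 9) = -20] 2·(inner) — divide through by 2. So div: x - 9 = -10.
Step 3. [x - 9 = -10] peel the -9: add 9 from each side. So sub: x = -1.

Answer: x ∈ {-1}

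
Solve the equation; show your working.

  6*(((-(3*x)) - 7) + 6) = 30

Step 1. [6*(((-(3*x)) - 7) + 6) = 30] 6·(inner) — divide through by 6 ⇒ div: ((-(3*x)) - 7) + 6 = 5.
Step 2. [((-(3*x)) - 7) + 6 = 5] subtract 6: x sits inside (… + 6) ⇒ sub: (-(3*x)) - 7 = -1.
Step 3. [(-(3*x)) - 7 = -1] the outer -7 inverts by adding 7 ⇒ sub: -(3*x) = 6.
Step 4. [-(3*x) = 6] flip signs both sides, so neg: 3*x = -6.
Step 5. [3*x = -6] leading coefficient 3: divide by 3. So div: x = -2.

Answer: x ∈ {-2}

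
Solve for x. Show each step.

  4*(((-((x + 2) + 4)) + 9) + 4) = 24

Step 1. [4*(((-((x + 2) + 4)) + 9) + 4) = 24] 4·(inner) — divide through by 4. So div: ((-((x + 2) + 4)) + 9) + 4 = 6.
Step 2. [((-((x + 2) + 4)) + 9) + 4 = 6] 4 comes off first (subtract 4), so sub: (-((x + 2) + 4)) + 9 = 2.
Step 3. [(-((x + 2) + 4)) + 9 = 2] 9 comes off first (subtract 9). So sub: -((x + 2) + 4) = -7.
Step 4. [-((x + 2) + 4) = -7] flip signs both sides, so neg: (x + 2) + 4 = 7.
Step 5. [(x + 2) + 4 = 7] +4 is outermost — subtract 4 both sides, so sub: x + 2 = 3.
Step 6. [x + 2 = 3] the outer +2 inverts by subtracting 2. So sub: x = 1.

Answer: x ∈ {1}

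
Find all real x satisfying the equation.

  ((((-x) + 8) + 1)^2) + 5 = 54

Step 1. [((((-x) + 8) + 1)^2) + 5 = 54] +5 is outermost — subtract 5 both sides. So sub: (((-x) + 8) + 1)^2 = 49.
Step 2. [(((-x) + 8) + 1)^2 = 49] 49 ≥ 0, LHS is (·)² — take ±√. So sqrt: ((-x) + 8) + 1 = 7 or -7.
Step 3. [((-x) + 8) + 1 = 7 or -7] 1 comes off first (subtract 1). So sub: (-x) + 8 = 6 or -8.
Step 4. [(-x) + 8 = 6 or -8] +8 is outermost — subtract 8 both sides ⇒ sub: -x = -2 or -16.
Step 5. [-x = -2 or -16] LHS negated; negate both sides, so neg: x = 2 or 16.

Answer: x ∈ {2, 16}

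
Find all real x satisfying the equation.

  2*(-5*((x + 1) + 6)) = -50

Step 1. [2*(-5*((x + 1) + 6)) = -50] leading coefficient 2: divide by 2 ⇒ div: -5*((x + 1) + 6) = -25.
Step 2. [-5*((x + 1) + 6) = -25] -5 out front; divide by -5, so div: (x + 1) + 6 = 5.
Step 3. [(x + 1) + 6 = 5] 6 comes off first (subtract 6). So sub: x + 1 = -1.
Step 4. [x + 1 = -1] +1 is outermost — subtract 1 both sides ⇒ sub: x = -2.

Answer: x ∈ {-2}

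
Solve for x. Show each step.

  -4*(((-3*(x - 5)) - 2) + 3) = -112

Step 1. [-4*(((-3*(x - 5)) - 2) + 3) = -112] divide by the outer -4 ⇒ div: ((-3*(x - 5)) - 2) + 3 = 28.
Step 2. [((-3*(x - 5)) - 2) + 3 = 28] +3 is outermost — subtract 3 both sides. So sub: (-3*(x - 5)) - 2 = 25.
Step 3. [(-3*(x - 5)) - 2 = 25] -2 is outermost — add 2 both sides, so sub: -3*(x - 5) = 27.
Step 4. [-3*(x - 5) = 27] leading coefficient -3: divide by -3 ⇒ div: x - 5 = -9.
Step 5. [x - 5 = -9] peel the -5: add 5 from each side ⇒ sub: x = -4.

Answer: x ∈ {-4}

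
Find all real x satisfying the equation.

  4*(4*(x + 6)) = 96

Step 1. [4*(4*(x + 6)) = 96] leading coefficient 4: divide by 4, so div: 4*(x + 6) = 24.
Step 2. [4*(x + 6) = 24] 4·(inner) — divide through by 4 ⇒ div: x + 6 = 6.
Step 3. [x + 6 = 6] subtract 6: x sits inside (… + 6), so sub: x = 0.

Answer: x ∈ {0}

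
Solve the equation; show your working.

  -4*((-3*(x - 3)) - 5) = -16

Step 1. [-4*((-3*(x - 3)) - 5) = -16] -4·(inner) — divide through by -4 ⇒ div: (-3*(x - 3)) - 5 = 4.
Step 2. [(-3*(x - 3)) - 5 = 4] -5 is outermost — add 5 both sides ⇒ sub: -3*(x - 3) = 9.
Step 3. [-3*(x - 3) = 9] -3 out front; divide by -3, so div: x - 3 = -3.
Step 4. [x - 3 = -3] peel the -3: add 3 from each side. So sub: x = 0.

Answer: x ∈ {0}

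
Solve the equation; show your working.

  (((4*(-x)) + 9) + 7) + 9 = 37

Step 1. [(((4*(-x)) + 9) + 7) + 9 = 37] subtract 9: x sits inside (… + 9), so sub: ((4*(-x)) + 9) + 7 = 28.
Step 2. [((4*(-x)) + 9) + 7 = 28] 7 comes off first (subtract 7) ⇒ sub: (4*(-x)) + 9 = 21.
Step 3. [(4*(-x)) + 9 = 21] the outer +9 inverts by subtracting 9 ⇒ sub: 4*(-x) = 12.
Step 4. [4*(-x) = 12] divide by the outer 4, so div: -x = 3.
Step 5. [-x = 3] flip signs both sides ⇒ neg: x = -3.

Answer: x ∈ {-3}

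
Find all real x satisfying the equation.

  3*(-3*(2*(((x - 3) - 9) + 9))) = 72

Step 1. [3*(-3*(2*(((x - 3) - 9) + 9))) = 72] 3·(inner) — divide through by 3 ⇒ div: -3*(2*(((x - 3) - 9) + 9)) = 24.
Step 2. [-3*(2*(((x - 3) - 9) + 9)) = 24] -3 out front; divide by -3. So div: 2*(((x - 3) - 9) + 9) = -8.
Step 3. [2*(((x - 3) - 9) + 9) = -8] LHS = 2·(…); ÷2 both sides. So div: ((x - 3) - 9) + 9 = -4.
Step 4. [((x - 3) - 9) + 9 = -4] +9 is outermost — subtract 9 both sides ⇒ sub: (x - 3) - 9 = -13.
Step 5. [(x - 3) - 9 = -13] add 9: x sits inside (… - 9) ⇒ sub: x - 3 = -4.
Step 6. [x - 3 = -4] peel the -3: add 3 from each side. So sub: x = -1.

Answer: x ∈ {-1}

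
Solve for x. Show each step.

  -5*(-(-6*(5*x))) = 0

Step 1. [-5*(-(-6*(5*x))) = 0] -5·(inner) — divide through by -5 ⇒ div: -(-6*(5*x)) = 0.
Step 2. [-(-6*(5*x)) = 0] flip signs both sides. So neg: -6*(5*x) = 0.
Step 3. [-6*(5*x) = 0] -6·(inner) — divide through by -6. So div: 5*x = 0.
Step 4. [5*x = 0] 5·(inner) — divide through by 5 ⇒ div: x = 0.

Answer: x ∈ {0}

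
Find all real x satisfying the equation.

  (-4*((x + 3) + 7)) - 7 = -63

Step 1. [(-4*((x + 3) + 7)) - 7 = -63] 7 comes off first (add 7). So sub: -4*((x + 3) + 7) = -56.
Step 2. [-4*((x + 3) + 7) = -56] leading coefficient -4: divide by -4, so div: (x + 3) + 7 = 14.
Step 3. [(x + 3) + 7 = 14] +7 is outermost — subtract 7 both sides ⇒ sub: x + 3 = 7.
Step 4. [x + 3 = 7] +3 is outermost — subtract 3 both sides, so sub: x = 4.

Answer: x ∈ {4}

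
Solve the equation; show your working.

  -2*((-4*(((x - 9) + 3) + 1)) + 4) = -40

Step 1. [-2*((-4*(((x - 9) + 3) + 1)) + 4) = -40] -2·(inner) — divide through by -2, so div: (-4*(((x - 9) + 3) + 1)) + 4 = 20.
Step 2. [(-4*(((x - 9) + 3) + 1)) + 4 = 20] peel the +4: subtract 4 from each side ⇒ sub: -4*(((x - 9) + 3) + 1) = 16.
Step 3. [-4*(((x - 9) + 3) + 1) = 16] LHS = -4·(…); ÷-4 both sides ⇒ div: ((x - 9) + 3) + 1 = -4.
Step 4. [((x - 9) + 3) + 1 = -4] 1 comes off first (subtract 1) ⇒ sub: (x - 9) + 3 = -5.
Step 5. [(x - 9) + 3 = -5] subtract 3: x sits inside (… + 3). So sub: x - 9 = -8.
Step 6. [x - 9 = -8] the outer -9 inverts by adding 9. So sub: x = 1.

Answer: x ∈ {1}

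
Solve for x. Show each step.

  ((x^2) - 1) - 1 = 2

Step 1. [((x^2) - 1) - 1 = 2] 1 comes off first (add 1). So sub: (x^2) - 1 = 3.
Step 2. [(x^2) - 1 = 3] 1 comes off first (add 1). So sub: x^2 = 4.
Step 3. [x^2 = 4] √ both sides: 4 ≥ 0 gives two branches ⇒ sqrt: x = 2 or -2.

Answer: x ∈ {-2, 2}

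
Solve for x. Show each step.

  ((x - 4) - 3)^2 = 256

Step 1. [((x - 4) - 3)^2 = 256] 256 ≥ 0, LHS is (·)² — take ±√. So sqrt: (x - 4) - 3 = 16 or -16.
Step 2. [(x - 4) - 3 = 16 or -16] the outer -3 inverts by adding 3 ⇒ sub: x - 4 = 19 or -13.
Step 3. [x - 4 = 19 or -13] peel the -4: add 4 from each side, so sub: x = 23 or -9.

Answer: x ∈ {-9, 23}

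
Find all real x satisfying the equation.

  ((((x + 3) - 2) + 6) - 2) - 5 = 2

Step 1. [((((x + 3) - 2) + 6) - 2) - 5 = 2] add 5: x sits inside (… - 5) ⇒ sub: (((x + 3) - 2) + 6) - 2 = 7.
Step 2. [(((x + 3) - 2) + 6) - 2 = 7] peel the -2: add 2 from each side ⇒ sub: ((x + 3) - 2) + 6 = 9.
Step 3. [((x + 3) - 2) + 6 = 9] 6 comes off first (subtract 6). So sub: (x + 3) - 2 = 3.
Step 4. [(x + 3) - 2 = 3] -2 is outermost — add 2 both sides. So sub: x + 3 = 5.
Step 5. [x + 3 = 5] +3 is outermost — subtract 3 both sides, so sub: x = 2.

Answer: x ∈ {2}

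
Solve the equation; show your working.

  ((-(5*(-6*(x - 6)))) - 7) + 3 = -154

Step 1. [((-(5*(-6*(x - 6)))) - 7) + 3 = -154] +3 is outermost — subtract 3 both sides. So sub: (-(5*(-6*(x - 6)))) - 7 = -157.
Step 2. [(-(5*(-6*(x - 6)))) - 7 = -157] add 7: x sits inside (… - 7) ⇒ sub: -(5*(-6*(x - 6))) = -150.
Step 3. [-(5*(-6*(x - 6))) = -150] leading − — multiply by −1 ⇒ neg: 5*(-6*(x - 6)) = 150.
Step 4. [5*(-6*(x - 6)) = 150] divide by the outer 5. So div: -6*(x - 6) = 30.
Step 5. [-6*(x - 6) = 30] -6 out front; divide by -6 ⇒ div: x - 6 = -5.
Step 6. [x - 6 = -5] peel the -6: add 6 from each side ⇒ sub: x = 1.

Answer: x ∈ {1}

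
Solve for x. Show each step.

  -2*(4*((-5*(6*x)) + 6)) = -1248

Step 1. [-2*(4*((-5*(6*x)) + 6)) = -1248] -2·(inner) — divide through by -2 ⇒ div: 4*((-5*(6*x)) + 6) = 624.
Step 2. [4*((-5*(6*x)) + 6) = 624] 4 out front; divide by 4. So div: (-5*(6*x)) + 6 = 156.
Step 3. [(-5*(6*x)) + 6 = 156] +6 is outermost — subtract 6 both sides. So sub: -5*(6*x) = 150.
Step 4. [-5*(6*x) = 150] divide by the outer -5, so div: 6*x = -30.
Step 5. [6*x = -30] 6·(inner) — divide through by 6, so div: x = -5.

Answer: x ∈ {-5}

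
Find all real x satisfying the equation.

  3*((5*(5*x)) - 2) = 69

Step 1. [3*((5*(5*x)) - 2) = 69] LHS = 3·(…); ÷3 both sides ⇒ div: (5*(5*x)) - 2 = 23.
Step 2. [(5*(5*x)) - 2 = 23] 2 comes off first (add 2). So sub: 5*(5*x) = 25.
Step 3. [5*(5*x) = 25] 5 out front; divide by 5. So div: 5*x = 5.
Step 4. [5*x = 5] divide by the outer 5 ⇒ div: x = 1.

Answer: x ∈ {1}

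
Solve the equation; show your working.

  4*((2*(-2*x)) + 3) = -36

Step 1. [4*((2*(-2*x)) + 3) = -36] 4 out front; divide by 4. So div: (2*(-2*x)) + 3 = -9.
Step 2. [(2*(-2*x)) + 3 = -9] peel the +3: subtract 3 from each side, so sub: 2*(-2*x) = -12.
Step 3. [2*(-2*x) = -12] divide by the outer 2, so div: -2*x = -6.
Step 4. [-2*x = -6] -2 out front; divide by -2. So div: x = 3.

Answer: x ∈ {3}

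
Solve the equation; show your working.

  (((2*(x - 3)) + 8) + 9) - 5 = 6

Step 1. [(((2*(x - 3)) + 8) + 9) - 5 = 6] add 5: x sits inside (… - 5). So sub: ((2*(x - 3)) + 8) + 9 = 11.
Step 2. [((2*(x - 3)) + 8) + 9 = 11] peel the +9: subtract 9 from each side ⇒ sub: (2*(x - 3)) + 8 = 2.
Step 3. [(2*(x - 3)) + 8 = 2] peel the +8: subtract 8 from each side ⇒ sub: 2*(x - 3) = -6.
Step 4. [2*(x - 3) = -6] divide by the outer 2, so div: x - 3 = -3.
Step 5. [x - 3 = -3] peel the -3: add 3 from each side, so sub: x = 0.

Answer: x ∈ {0}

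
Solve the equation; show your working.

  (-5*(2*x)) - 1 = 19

Step 1. [(-5*(2*x)) - 1 = 19] 1 comes off first (add 1), so sub: -5*(2*x) = 20.
Step 2. [-5*(2*x) = 20] -5 out front; divide by -5, so div: 2*x = -4.
Step 3. [2*x = -4] 2 out front; divide by 2 ⇒ div: x = -2.

Answer: x ∈ {-2}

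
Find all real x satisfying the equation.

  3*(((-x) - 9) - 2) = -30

Step 1. [3*(((-x) - 9) - 2) = -30] 3·(inner) — divide through by 3, so div: ((-x) - 9) - 2 = -10.
Step 2. [((-x) - 9) - 2 = -10] peel the -2: add 2 from each side ⇒ sub: (-x) - 9 = -8.
Step 3. [(-x) - 9 = -8] peel the -9: add 9 from each side. So sub: -x = 1.
Step 4. [-x = 1] flip signs both sides, so neg: x = -1.

Answer: x ∈ {-1}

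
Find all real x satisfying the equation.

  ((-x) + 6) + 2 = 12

Step 1. [((-x) + 6) + 2 = 12] subtract 2: x sits inside (… + 2) ⇒ sub: (-x) + 6 = 10.
Step 2. [(-x) + 6 = 10] subtract 6: x sits inside (… + 6) ⇒ sub: -x = 4.
Step 3. [-x = 4] leading − — multiply by −1, so neg: x = -4.

Answer: x ∈ {-4}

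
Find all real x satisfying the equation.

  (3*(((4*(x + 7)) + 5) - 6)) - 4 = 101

Step 1. [(3*(((4*(x + 7)) + 5) - 6)) - 4 = 101] peel the -4: add 4 from each side, so sub: 3*(((4*(x + 7)) + 5) - 6) = 105.
Step 2. [3*(((4*(x + 7)) + 5) - 6) = 105] divide by the outer 3 ⇒ div: ((4*(x + 7)) + 5) - 6 = 35.
Step 3. [((4*(x + 7)) + 5) - 6 = 35] the outer -6 inverts by adding 6 ⇒ sub: (4*(x + 7)) + 5 = 41.
Step 4. [(4*(x + 7)) + 5 = 41] 5 comes off first (subtract 5). So sub: 4*(x + 7) = 36.
Step 5. [4*(x + 7) = 36] leading coefficient 4: divide by 4, so div: x + 7 = 9.
Step 6. [x + 7 = 9] +7 is outermost — subtract 7 both sides. So sub: x = 2.

Answer: x ∈ {2}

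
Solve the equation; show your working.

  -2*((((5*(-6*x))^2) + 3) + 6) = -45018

Step 1. [-2*((((5*(-6*x))^2) + 3) + 6) = -45018] leading coefficient -2: divide by -2. So div: (((5*(-6*x))^2) + 3) + 6 = 22509.
Step 2. [(((5*(-6*x))^2) + 3) + 6 = 22509] +6 is outermost — subtract 6 both sides. So sub: ((5*(-6*x))^2) + 3 = 22503.
Step 3. [((5*(-6*x))^2) + 3 = 22503] subtract 3: x sits inside (… + 3), so sub: (5*(-6*x))^2 = 22500.
Step 4. [(5*(-6*x))^2 = 22500] √ both sides: 22500 ≥ 0 gives two branches ⇒ sqrt: 5*(-6*x) = 150 or -150.
Step 5. [5*(-6*x) = 150 or -150] 5 out front; divide by 5, so div: -6*x = 30 or -30.
Step 6. [-6*x = 30 or -30] divide by the outer -6. So div: x = -5 or 5.

Answer: x ∈ {-5, 5}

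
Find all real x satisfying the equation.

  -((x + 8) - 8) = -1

Step 1. [-((x + 8) - 8) = -1] leading − — multiply by −1 ⇒ neg: (x + 8) - 8 = 1.
Step 2. [(x + 8) - 8 = 1] -8 is outermost — add 8 both sides. So sub: x + 8 = 9.
Step 3. [x + 8 = 9] peel the +8: subtract 8 from each side. So sub: x = 1.

Answer: x ∈ {1}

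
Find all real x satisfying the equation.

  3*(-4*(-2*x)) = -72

Step 1. [3*(-4*(-2*x)) = -72] divide by the outer 3. So div: -4*(-2*x) = -24.
Step 2. [-4*(-2*x) = -24] LHS = -4·(…); ÷-4 both sides, so div: -2*x = 6.
Step 3. [-2*x = 6] -2·(inner) — divide through by -2, so div: x = -3.

Answer: x ∈ {-3}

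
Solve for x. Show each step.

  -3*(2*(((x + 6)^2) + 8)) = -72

Step 1. [-3*(2*(((x + 6)^2) + 8)) = -72] LHS = -3·(…); ÷-3 both sides, so div: 2*(((x + 6)^2) + 8) = 24.
Step 2. [2*(((x + 6)^2) + 8) = 24] 2 out front; divide by 2 ⇒ div: ((x + 6)^2) + 8 = 12.
Step 3. [((x + 6)^2) + 8 = 12] +8 is outermost — subtract 8 both sides, so sub: (x + 6)^2 = 4.
Step 4. [(x + 6)^2 = 4] LHS squared, RHS 4 ≥ 0: apply √ (±), so sqrt: x + 6 = 2 or -2.
Step 5. [x + 6 = 2 or -2] the outer +6 inverts by subtracting 6. So sub: x = -4 or -8.

Answer: x ∈ {-8, -4}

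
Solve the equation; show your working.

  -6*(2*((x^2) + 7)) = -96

Step 1. [-6*(2*((x^2) + 7)) = -96] -6 out front; divide by -6, so div: 2*((x^2) + 7) = 16.
Step 2. [2*((x^2) + 7) = 16] leading coefficient 2: divide by 2. So div: (x^2) + 7 = 8.
Step 3. [(x^2) + 7 = 8] +7 is outermost — subtract 7 both sides ⇒ sub: x^2 = 1.
Step 4. [x^2 = 1] √ both sides: 1 ≥ 0 gives two branches, so sqrt: x = 1 or -1.

Answer: x ∈ {-1, 1}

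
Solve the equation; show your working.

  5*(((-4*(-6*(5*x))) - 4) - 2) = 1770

Step 1. [5*(((-4*(-6*(5*x))) - 4) - 2) = 1770] LHS = 5·(…); ÷5 both sides ⇒ div: ((-4*(-6*(5*x))) - 4) - 2 = 354.
Step 2. [((-4*(-6*(5*x))) - 4) - 2 = 354] -2 is outermost — add 2 both sides, so sub: (-4*(-6*(5*x))) - 4 = 356.
Step 3. [(-4*(-6*(5*x))) - 4 = 356] -4 | LHS and -4 | 356: pull -4 out, so factor: (-6*(5*x)) + 1 = -89.
Step 4. [(-6*(5*x)) + 1 = -89] 1 comes off first (subtract 1). So sub: -6*(5*x) = -90.
Step 5. [-6*(5*x) = -90] -6 out front; divide by -6, so div: 5*x = 15.
Step 6. [5*x = 15] 5 out front; divide by 5. So div: x = 3.

Answer: x ∈ {3}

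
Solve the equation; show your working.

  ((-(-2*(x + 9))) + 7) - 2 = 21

Step 1. [((-(-2*(x + 9))) + 7) - 2 = 21] the outer -2 inverts by adding 2. So sub: (-(-2*(x + 9))) + 7 = 23.
Step 2. [(-(-2*(x + 9))) + 7 = 23] 7 comes off first (subtract 7) ⇒ sub: -(-2*(x + 9)) = 16.
Step 3. [-(-2*(x + 9)) = 16] leading − — multiply by −1, so neg: -2*(x + 9) = -16.
Step 4. [-2*(x + 9) = -16] leading coefficient -2: divide by -2. So div: x + 9 = 8.
Step 5. [x + 9 = 8] the outer +9 inverts by subtracting 9 ⇒ sub: x = -1.

Answer: x ∈ {-1}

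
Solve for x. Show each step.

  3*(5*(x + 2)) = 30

Step 1. [3*(5*(x + 2)) = 30] leading coefficient 3: divide by 3. So div: 5*(x + 2) = 10.
Step 2. [5*(x + 2) = 10] LHS = 5·(…); ÷5 both sides, so div: x + 2 = 2.
Step 3. [x + 2 = 2] +2 is outermost — subtract 2 both sides, so sub: x = 0.

Answer: x ∈ {0}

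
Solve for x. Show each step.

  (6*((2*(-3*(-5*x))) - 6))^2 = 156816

Step 1. [(6*((2*(-3*(-5*x))) - 6))^2 = 156816] √ both sides: 156816 ≥ 0 gives two branches. So sqrt: 6*((2*(-3*(-5*x))) - 6) = 396 or -396.
Step 2. [6*((2*(-3*(-5*x))) - 6) = 396 or -396] 6 out front; divide by 6 ⇒ div: (2*(-3*(-5*x))) - 6 = 66 or -66.
Step 3. [(2*(-3*(-5*x))) - 6 = 66 or -66] common factor 2 (LHS and 66 or -66) — divide through. So factor: (-3*(-5*x)) - 3 = 33 or -33.
Step 4. [(-3*(-5*x)) - 3 = 33 or -33] peel the -3: add 3 from each side. So sub: -3*(-5*x) = 36 or -30.
Step 5. [-3*(-5*x) = 36 or -30] divide by the outer -3. So div: -5*x = -12 or 10.
Step 6. [-5*x = -12 or 10] -5 out front; divide by -5 ⇒ div: x = 12/5 or -2.

Answer: x ∈ {-2, 12/5}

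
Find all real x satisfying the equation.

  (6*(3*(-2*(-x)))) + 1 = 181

Step 1. [(6*(3*(-2*(-x)))) + 1 = 181] the outer +1 inverts by subtracting 1, so sub: 6*(3*(-2*(-x))) = 180.
Step 2. [6*(3*(-2*(-x))) = 180] 6 out front; divide by 6. So div: 3*(-2*(-x)) = 30.
Step 3. [3*(-2*(-x)) = 30] divide by the outer 3 ⇒ div: -2*(-x) = 10.
Step 4. [-2*(-x) = 10] leading coefficient -2: divide by -2. So div: -x = -5.
Step 5. [-x = -5] LHS negated; negate both sides ⇒ neg: x = 5.

Answer: x ∈ {5}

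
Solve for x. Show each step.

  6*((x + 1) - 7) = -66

Step 1. [6*((x + 1) - 7) = -66] 6 out front; divide by 6. So div: (x + 1) - 7 = -11.
Step 2. [(x + 1) - 7 = -11] the outer -7 inverts by adding 7 ⇒ sub: x + 1 = -4.
Step 3. [x + 1 = -4] peel the +1: subtract 1 from each side. So sub: x = -5.

Answer: x ∈ {-5}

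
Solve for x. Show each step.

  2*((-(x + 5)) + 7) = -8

Step 1. [2*((-(x + 5)) + 7) = -8] 2 out front; divide by 2 ⇒ div: (-(x + 5)) + 7 = -4.
Step 2. [(-(x + 5)) + 7 = -4] the outer +7 inverts by subtracting 7, so sub: -(x + 5) = -11.
Step 3. [-(x + 5) = -11] leading − — multiply by −1, so neg: x + 5 = 11.
Step 4. [x + 5 = 11] subtract 5: x sits inside (… + 5), so sub: x = 6.

Answer: x ∈ {6}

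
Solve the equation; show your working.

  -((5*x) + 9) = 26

Step 1. [-((5*x) + 9) = 26] LHS negated; negate both sides. So neg: (5*x) + 9 = -26.
Step 2. [(5*x) + 9 = -26] subtract 9: x sits inside (… + 9). So sub: 5*x = -35.
Step 3. [5*x = -35] divide by the outer 5. So div: x = -7.

Answer: x ∈ {-7}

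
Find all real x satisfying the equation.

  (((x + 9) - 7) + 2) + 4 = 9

Step 1. [(((x + 9) - 7) + 2) + 4 = 9] 4 comes off first (subtract 4), so sub: ((x + 9) - 7) + 2 = 5.
Step 2. [((x + 9) - 7) + 2 = 5] +2 is outermost — subtract 2 both sides ⇒ sub: (x + 9) - 7 = 3.
Step 3. [(x + 9) - 7 = 3] peel the -7: add 7 from each side. So sub: x + 9 = 10.
Step 4. [x + 9 = 10] the outer +9 inverts by subtracting 9. So sub: x = 1.

Answer: x ∈ {1}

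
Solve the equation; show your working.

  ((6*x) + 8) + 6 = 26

Step 1. [((6*x) + 8) + 6 = 26] the outer +6 inverts by subtracting 6, so sub: (6*x) + 8 = 20.
Step 2. [(6*x) + 8 = 20] peel the +8: subtract 8 from each side, so sub: 6*x = 12.
Step 3. [6*x = 12] leading coefficient 6: divide by 6 ⇒ div: x = 2.

Answer: x ∈ {2}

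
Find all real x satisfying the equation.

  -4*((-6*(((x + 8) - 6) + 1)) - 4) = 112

Step 1. [-4*((-6*(((x + 8) - 6) + 1)) - 4) = 112] LHS = -4·(…); ÷-4 both sides. So div: (-6*(((x + 8) - 6) + 1)) - 4 = -28.
Step 2. [(-6*(((x + 8) - 6) + 1)) - 4 = -28] the outer -4 inverts by adding 4, so sub: -6*(((x + 8) - 6) + 1) = -24.
Step 3. [-6*(((x + 8) - 6) + 1) = -24] LHS = -6·(…); ÷-6 both sides. So div: ((x + 8) - 6) + 1 = 4.
Step 4. [((x + 8) - 6) + 1 = 4] +1 is outermost — subtract 1 both sides ⇒ sub: (x + 8) - 6 = 3.
Step 5. [(x + 8) - 6 = 3] -6 is outermost — add 6 both sides ⇒ sub: x + 8 = 9.
Step 6. [x + 8 = 9] peel the +8: subtract 8 from each side ⇒ sub: x = 1.

Answer: x ∈ {1}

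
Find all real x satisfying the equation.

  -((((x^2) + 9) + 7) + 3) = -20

Step 1. [-((((x^2) + 9) + 7) + 3) = -20] leading − — multiply by −1. So neg: (((x^2) + 9) + 7) + 3 = 20.
Step 2. [(((x^2) + 9) + 7) + 3 = 20] subtract 3: x sits inside (… + 3). So sub: ((x^2) + 9) + 7 = 17.
Step 3. [((x^2) + 9) + 7 = 17] peel the +7: subtract 7 from each side. So sub: (x^2) + 9 = 10.
Step 4. [(x^2) + 9 = 10] the outer +9 inverts by subtracting 9. So sub: x^2 = 1.
Step 5. [x^2 = 1] √ both sides: 1 ≥ 0 gives two branches, so sqrt: x = 1 or -1.

Answer: x ∈ {-1, 1}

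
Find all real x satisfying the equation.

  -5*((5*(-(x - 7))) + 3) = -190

Step 1. [-5*((5*(-(x - 7))) + 3) = -190] divide by the outer -5, so div: (5*(-(x - 7))) + 3 = 38.
Step 2. [(5*(-(x - 7))) + 3 = 38] peel the +3: subtract 3 from each side, so sub: 5*(-(x - 7)) = 35.
Step 3. [5*(-(x - 7)) = 35] leading coefficient 5: divide by 5. So div: -(x - 7) = 7.
Step 4. [-(x - 7) = 7] flip signs both sides ⇒ neg: x - 7 = -7.
Step 5. [x - 7 = -7] add 7: x sits inside (… - 7). So sub: x = 0.

Answer: x ∈ {0}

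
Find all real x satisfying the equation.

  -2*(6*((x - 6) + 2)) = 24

Step 1. [-2*(6*((x - 6) + 2)) = 24] -2 out front; divide by -2 ⇒ div: 6*((x - 6) + 2) = -12.
Step 2. [6*((x - 6) + 2) = -12] LHS = 6·(…); ÷6 both sides, so div: (x - 6) + 2 = -2.
Step 3. [(x - 6) + 2 = -2] subtract 2: x sits inside (… + 2), so sub: x - 6 = -4.
Step 4. [x - 6 = -4] add 6: x sits inside (… - 6), so sub: x = 2.

Answer: x ∈ {2}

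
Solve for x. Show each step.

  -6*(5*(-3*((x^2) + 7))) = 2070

Step 1. [-6*(5*(-3*((x^2) + 7))) = 2070] -6 out front; divide by -6. So div: 5*(-3*((x^2) + 7)) = -345.
Step 2. [5*(-3*((x^2) + 7)) = -345] 5·(inner) — divide through by 5, so div: -3*((x^2) + 7) = -69.
Step 3. [-3*((x^2) + 7) = -69] -3 out front; divide by -3, so div: (x^2) + 7 = 23.
Step 4. [(x^2) + 7 = 23] 7 comes off first (subtract 7) ⇒ sub: x^2 = 16.
Step 5. [x^2 = 16] √ both sides: 16 ≥ 0 gives two branches. So sqrt: x = 4 or -4.

Answer: x ∈ {-4, 4}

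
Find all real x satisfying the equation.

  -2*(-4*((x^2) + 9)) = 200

Step 1. [-2*(-4*((x^2) + 9)) = 200] leading coefficient -2: divide by -2, so div: -4*((x^2) + 9) = -100.
Step 2. [-4*((x^2) + 9) = -100] LHS = -4·(…); ÷-4 both sides ⇒ div: (x^2) + 9 = 25.
Step 3. [(x^2) + 9 = 25] the outer +9 inverts by subtracting 9 ⇒ sub: x^2 = 16.
Step 4. [x^2 = 16] √ both sides: 16 ≥ 0 gives two branches. So sqrt: x = 4 or -4.

Answer: x ∈ {-4, 4}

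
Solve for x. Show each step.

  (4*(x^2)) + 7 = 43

Step 1. [(4*(x^2)) + 7 = 43] 7 comes off first (subtract 7). So sub: 4*(x^2) = 36.
Step 2. [4*(x^2) = 36] leading coefficient 4: divide by 4. So div: x^2 = 9.
Step 3. [x^2 = 9] LHS squared, RHS 9 ≥ 0: apply √ (±). So sqrt: x = 3 or -3.

Answer: x ∈ {-3, 3}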